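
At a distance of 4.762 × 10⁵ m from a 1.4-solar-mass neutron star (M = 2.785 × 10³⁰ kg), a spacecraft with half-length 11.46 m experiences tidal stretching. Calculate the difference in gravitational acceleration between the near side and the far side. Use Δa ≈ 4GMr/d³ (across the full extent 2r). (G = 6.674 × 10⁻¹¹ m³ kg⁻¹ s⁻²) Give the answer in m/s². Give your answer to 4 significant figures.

7.890 × 10⁴ m/s²

Δa = 4GMr/d³
   = 4 × (6.674 × 10⁻¹¹) × (2.785 × 10³⁰) × (11.46) / (4.762 × 10⁵)³
   = 7.890 × 10⁴ m/s²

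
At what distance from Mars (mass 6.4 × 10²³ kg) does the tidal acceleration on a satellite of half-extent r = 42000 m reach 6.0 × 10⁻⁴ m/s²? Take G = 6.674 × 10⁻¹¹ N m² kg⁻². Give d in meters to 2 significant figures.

2GMr/d³ = a_tidal  ⇒  d = (2GMr / a_tidal)^(1/3)
d = (2 × 6.674×10⁻¹¹ × (6.4 × 10²³) × (42000) / (6.0 × 10⁻⁴))^(1/3)
  = 1.8 × 10⁷ m

1.8 × 10⁷ m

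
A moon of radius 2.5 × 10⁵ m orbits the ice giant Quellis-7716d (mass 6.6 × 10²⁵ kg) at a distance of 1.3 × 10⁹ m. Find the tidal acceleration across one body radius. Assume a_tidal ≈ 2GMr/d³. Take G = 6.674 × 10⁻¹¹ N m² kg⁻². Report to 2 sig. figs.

The tidal stretch is the gradient of GM/d² times the body's extent r, hence the 1/d³ dependence.
Δg = 2GMr/d³
   = 2 × (6.674 × 10⁻¹¹) × (6.6 × 10²⁵) × (2.5 × 10⁵) / (1.3 × 10⁹)³
   = 1.0 × 10⁻⁶ m/s²

1.0 × 10⁻⁶ m/s²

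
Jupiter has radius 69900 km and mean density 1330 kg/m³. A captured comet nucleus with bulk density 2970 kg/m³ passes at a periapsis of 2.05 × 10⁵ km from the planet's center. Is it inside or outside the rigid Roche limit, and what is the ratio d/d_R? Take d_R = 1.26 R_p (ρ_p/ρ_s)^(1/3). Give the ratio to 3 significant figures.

d_R = 1.26 × (69900 km) × (1330/2970)^(1/3) = 67380 km
d/d_R = (2.05 × 10⁵) / (67380) = 3.04
Since d/d_R > 1, the body is outside the Roche limit.

outside; d/d_R ≈ 3.04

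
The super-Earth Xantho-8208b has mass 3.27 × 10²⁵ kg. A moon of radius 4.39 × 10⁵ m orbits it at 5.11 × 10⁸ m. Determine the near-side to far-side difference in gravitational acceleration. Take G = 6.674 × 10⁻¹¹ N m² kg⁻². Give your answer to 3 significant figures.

The field gradient is 2GM/d³; across the full diameter 2r the difference is 4GMr/d³.
Δg = 4GMr/d³
   = 4 × (6.674 × 10⁻¹¹) × (3.27 × 10²⁵) × (4.39 × 10⁵) / (5.11 × 10⁸)³
   = 2.87 × 10⁻⁵ m/s²

2.87 × 10⁻⁵ m/s²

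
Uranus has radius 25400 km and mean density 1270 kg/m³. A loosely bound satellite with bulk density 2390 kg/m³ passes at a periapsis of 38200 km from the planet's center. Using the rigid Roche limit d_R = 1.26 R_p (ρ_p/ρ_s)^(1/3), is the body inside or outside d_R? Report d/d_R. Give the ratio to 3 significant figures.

outside; d/d_R ≈ 1.47

d_R = 1.26 × (25400 km) × (1270/2390)^(1/3) = 25920 km
d/d_R = (38200) / (25920) = 1.47
Since d/d_R > 1, the body is outside the Roche limit.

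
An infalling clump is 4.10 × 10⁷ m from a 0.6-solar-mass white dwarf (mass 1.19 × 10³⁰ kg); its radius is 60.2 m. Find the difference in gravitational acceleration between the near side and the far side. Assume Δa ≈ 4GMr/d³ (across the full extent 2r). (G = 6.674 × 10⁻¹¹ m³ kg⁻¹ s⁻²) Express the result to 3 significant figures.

2.77 × 10⁻¹ m/s²

Δg = 4GMr/d³
   = 4 × (6.674 × 10⁻¹¹) × (1.19 × 10³⁰) × (60.2) / (4.10 × 10⁷)³
   = 2.77 × 10⁻¹ m/s²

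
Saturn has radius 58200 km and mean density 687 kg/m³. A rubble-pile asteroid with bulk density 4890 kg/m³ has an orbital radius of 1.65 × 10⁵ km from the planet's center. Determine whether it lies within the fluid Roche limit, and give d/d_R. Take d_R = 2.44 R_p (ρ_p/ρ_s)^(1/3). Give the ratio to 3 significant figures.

outside; d/d_R ≈ 2.24

d_R = 2.44 × (58200 km) × (687/4890)^(1/3) = 73820 km
d/d_R = (1.65 × 10⁵) / (73820) = 2.24
Since d/d_R > 1, the body is outside the Roche limit.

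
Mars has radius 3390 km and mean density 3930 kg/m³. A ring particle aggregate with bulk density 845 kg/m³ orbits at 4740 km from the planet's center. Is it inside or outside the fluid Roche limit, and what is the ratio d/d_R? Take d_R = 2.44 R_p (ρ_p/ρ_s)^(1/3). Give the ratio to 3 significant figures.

inside; d/d_R ≈ 0.343

d_R = 2.44 × (3390 km) × (3930/845)^(1/3) = 13810 km
d/d_R = (4740) / (13810) = 0.343
Since d/d_R < 1, the body is inside the Roche limit.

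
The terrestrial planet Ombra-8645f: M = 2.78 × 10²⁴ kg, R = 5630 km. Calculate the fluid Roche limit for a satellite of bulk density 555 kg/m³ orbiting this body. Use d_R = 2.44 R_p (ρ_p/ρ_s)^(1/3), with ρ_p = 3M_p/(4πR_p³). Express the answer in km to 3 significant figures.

ρ_p = 3M_p/(4πR_p³) = 3 × (2.78 × 10²⁴) / (4π × (5.63 × 10⁶ m)³) = 3720 kg/m³
d_R = 2.44 × 5630 km × (3720/555)^(1/3)
    = 25900 km

25900 km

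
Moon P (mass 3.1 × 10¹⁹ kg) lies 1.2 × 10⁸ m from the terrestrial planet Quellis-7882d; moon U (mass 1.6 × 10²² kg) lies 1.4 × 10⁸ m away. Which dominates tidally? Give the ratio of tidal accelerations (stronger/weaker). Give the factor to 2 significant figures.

Compare M/d³ for the two perturbers:
Moon P: (3.1 × 10¹⁹) / (1.2 × 10⁸)³ = 1.794 × 10⁻⁵
Moon U: (1.6 × 10²²) / (1.4 × 10⁸)³ = 5.831 × 10⁻³
Ratio (larger/smaller) = 330

Moon U, by a factor of ≈ 330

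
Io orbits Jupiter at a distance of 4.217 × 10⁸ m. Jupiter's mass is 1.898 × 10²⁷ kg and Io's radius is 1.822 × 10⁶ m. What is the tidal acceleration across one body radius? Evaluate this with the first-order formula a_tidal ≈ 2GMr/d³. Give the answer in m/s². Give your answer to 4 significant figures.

6.155 × 10⁻³ m/s²

Δa = 2GMr/d³
   = 2 × (6.674 × 10⁻¹¹) × (1.898 × 10²⁷) × (1.822 × 10⁶) / (4.217 × 10⁸)³
   = 6.155 × 10⁻³ m/s²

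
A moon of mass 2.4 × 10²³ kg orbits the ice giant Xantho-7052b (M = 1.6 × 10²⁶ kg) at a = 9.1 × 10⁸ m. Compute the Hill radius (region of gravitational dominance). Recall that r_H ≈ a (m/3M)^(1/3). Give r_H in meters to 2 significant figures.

7.2 × 10⁷ m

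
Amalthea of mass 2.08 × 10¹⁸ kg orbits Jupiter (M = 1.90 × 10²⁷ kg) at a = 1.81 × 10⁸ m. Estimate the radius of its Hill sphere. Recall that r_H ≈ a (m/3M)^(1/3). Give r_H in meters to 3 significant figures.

1.29 × 10⁵ m

r_H ≈ a (m/3M)^(1/3)
    = (1.81 × 10⁸) × (2.08 × 10¹⁸ / (3 × 1.90 × 10²⁷))^(1/3)
    = 1.29 × 10⁵ m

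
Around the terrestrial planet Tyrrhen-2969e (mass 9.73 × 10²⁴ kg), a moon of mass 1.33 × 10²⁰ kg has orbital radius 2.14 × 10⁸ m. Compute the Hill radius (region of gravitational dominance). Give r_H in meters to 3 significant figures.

3.55 × 10⁶ m

r_H ≈ a (m/3M)^(1/3)
    = (2.14 × 10⁸) × (1.33 × 10²⁰ / (3 × 9.73 × 10²⁴))^(1/3)
    = 3.55 × 10⁶ m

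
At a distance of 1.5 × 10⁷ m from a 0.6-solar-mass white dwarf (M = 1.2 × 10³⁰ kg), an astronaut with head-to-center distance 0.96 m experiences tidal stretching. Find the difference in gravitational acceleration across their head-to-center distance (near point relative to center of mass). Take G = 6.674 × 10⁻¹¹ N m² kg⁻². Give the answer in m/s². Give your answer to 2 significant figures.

4.6 × 10⁻² m/s²

Since r ≪ d, expand the inverse-square field across one radius to get the leading 2GMr/d³ term.
Δa = 2GMr/d³
   = 2 × (6.674 × 10⁻¹¹) × (1.2 × 10³⁰) × (0.96) / (1.5 × 10⁷)³
   = 4.6 × 10⁻² m/s²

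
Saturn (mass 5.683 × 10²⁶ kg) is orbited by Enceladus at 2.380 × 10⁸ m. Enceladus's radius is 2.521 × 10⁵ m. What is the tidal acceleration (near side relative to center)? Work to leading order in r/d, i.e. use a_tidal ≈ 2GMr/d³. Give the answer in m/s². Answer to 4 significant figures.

Differencing GM/(d−r)² and GM/d² to first order in r/d gives 2GMr/d³.
Δg = 2GMr/d³
   = 2 × (6.674 × 10⁻¹¹) × (5.683 × 10²⁶) × (2.521 × 10⁵) / (2.380 × 10⁸)³
   = 1.419 × 10⁻³ m/s²

1.419 × 10⁻³ m/s²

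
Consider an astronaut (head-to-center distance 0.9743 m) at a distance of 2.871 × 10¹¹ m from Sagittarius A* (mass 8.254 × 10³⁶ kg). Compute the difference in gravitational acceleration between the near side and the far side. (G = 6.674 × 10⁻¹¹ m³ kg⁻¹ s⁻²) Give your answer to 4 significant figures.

9.072 × 10⁻⁸ m/s²

Near-to-far spans 2r, so the tidal difference is twice the near-to-center value: 4GMr/d³.
a_tidal = 4GMr/d³
        = 4 × (6.674 × 10⁻¹¹) × (8.254 × 10³⁶) × (0.9743) / (2.871 × 10¹¹)³
        = 9.072 × 10⁻⁸ m/s²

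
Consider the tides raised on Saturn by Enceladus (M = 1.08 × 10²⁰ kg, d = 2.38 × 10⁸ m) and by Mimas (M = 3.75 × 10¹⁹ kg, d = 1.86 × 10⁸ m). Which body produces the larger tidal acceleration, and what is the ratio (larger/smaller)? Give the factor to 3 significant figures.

Tidal stretch scales as M/d³; compute that for each body.
Enceladus: (1.08 × 10²⁰) / (2.38 × 10⁸)³ = 8.011 × 10⁻⁶
Mimas: (3.75 × 10¹⁹) / (1.86 × 10⁸)³ = 5.828 × 10⁻⁶
Ratio (larger/smaller) = 1.37

Enceladus, by a factor of ≈ 1.37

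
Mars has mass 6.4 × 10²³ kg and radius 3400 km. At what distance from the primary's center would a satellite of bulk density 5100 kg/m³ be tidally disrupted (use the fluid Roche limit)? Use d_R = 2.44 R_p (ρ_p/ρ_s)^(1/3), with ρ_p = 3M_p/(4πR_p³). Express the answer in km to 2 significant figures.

7600 km

ρ_p = 3M_p/(4πR_p³) = 3 × (6.4 × 10²³) / (4π × (3.4 × 10⁶ m)³) = 3900 kg/m³
d_R = 2.44 × 3400 km × (3900/5100)^(1/3)
    = 7600 km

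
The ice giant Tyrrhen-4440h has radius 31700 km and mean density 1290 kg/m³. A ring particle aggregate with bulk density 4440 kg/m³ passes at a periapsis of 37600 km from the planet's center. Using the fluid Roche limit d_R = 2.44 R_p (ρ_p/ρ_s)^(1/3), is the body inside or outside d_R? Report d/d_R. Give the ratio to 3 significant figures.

inside; d/d_R ≈ 0.734

d_R = 2.44 × (31700 km) × (1290/4440)^(1/3) = 51230 km
d/d_R = (37600) / (51230) = 0.734
Since d/d_R < 1, the body is inside the Roche limit.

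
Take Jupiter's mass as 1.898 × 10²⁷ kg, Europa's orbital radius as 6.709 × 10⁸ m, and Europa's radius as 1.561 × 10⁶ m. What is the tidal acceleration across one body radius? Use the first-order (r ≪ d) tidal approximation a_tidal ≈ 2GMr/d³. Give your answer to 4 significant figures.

1.310 × 10⁻³ m/s²

Since r ≪ d, expand the inverse-square field across one radius to get the leading 2GMr/d³ term.
a_tidal = 2GMr/d³
        = 2 × (6.674 × 10⁻¹¹) × (1.898 × 10²⁷) × (1.561 × 10⁶) / (6.709 × 10⁸)³
        = 1.310 × 10⁻³ m/s²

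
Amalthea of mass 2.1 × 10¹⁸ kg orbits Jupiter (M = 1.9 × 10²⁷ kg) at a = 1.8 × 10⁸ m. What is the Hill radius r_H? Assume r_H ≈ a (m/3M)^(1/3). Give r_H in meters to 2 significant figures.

1.3 × 10⁵ m

r_H ≈ a (m/3M)^(1/3)
    = (1.8 × 10⁸) × (2.1 × 10¹⁸ / (3 × 1.9 × 10²⁷))^(1/3)
    = 1.3 × 10⁵ m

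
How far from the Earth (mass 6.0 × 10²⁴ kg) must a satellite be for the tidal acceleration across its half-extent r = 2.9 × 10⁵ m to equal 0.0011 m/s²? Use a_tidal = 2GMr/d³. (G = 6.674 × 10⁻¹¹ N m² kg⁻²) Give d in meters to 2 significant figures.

2GMr/d³ = a_tidal  ⇒  d = (2GMr / a_tidal)^(1/3)
d = (2 × 6.674×10⁻¹¹ × (6.0 × 10²⁴) × (2.9 × 10⁵) / (0.0011))^(1/3)
  = 6.0 × 10⁷ m

6.0 × 10⁷ m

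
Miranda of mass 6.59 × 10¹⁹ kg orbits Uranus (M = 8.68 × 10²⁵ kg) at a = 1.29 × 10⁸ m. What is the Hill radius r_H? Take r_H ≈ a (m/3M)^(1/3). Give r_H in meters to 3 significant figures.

r_H ≈ a (m/3M)^(1/3)
    = (1.29 × 10⁸) × (6.59 × 10¹⁹ / (3 × 8.68 × 10²⁵))^(1/3)
    = 8.16 × 10⁵ m

8.16 × 10⁵ m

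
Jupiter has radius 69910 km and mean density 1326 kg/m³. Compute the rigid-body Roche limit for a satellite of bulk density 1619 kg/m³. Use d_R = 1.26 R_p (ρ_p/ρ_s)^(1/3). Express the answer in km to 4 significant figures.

d_R = 1.26 × 69910 km × (1326/1619)^(1/3)
    = 82420 km

82420 km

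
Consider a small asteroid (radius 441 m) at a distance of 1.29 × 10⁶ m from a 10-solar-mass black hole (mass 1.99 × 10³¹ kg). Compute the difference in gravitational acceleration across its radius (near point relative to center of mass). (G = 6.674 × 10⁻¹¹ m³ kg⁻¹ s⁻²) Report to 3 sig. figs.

a_tidal = 2GMr/d³
        = 2 × (6.674 × 10⁻¹¹) × (1.99 × 10³¹) × (441) / (1.29 × 10⁶)³
        = 5.46 × 10⁵ m/s²

5.46 × 10⁵ m/s²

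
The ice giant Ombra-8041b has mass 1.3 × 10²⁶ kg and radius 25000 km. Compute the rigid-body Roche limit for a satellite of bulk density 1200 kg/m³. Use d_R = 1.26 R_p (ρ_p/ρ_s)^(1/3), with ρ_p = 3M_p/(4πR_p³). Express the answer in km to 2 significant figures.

ρ_p = 3M_p/(4πR_p³) = 3 × (1.3 × 10²⁶) / (4π × (2.5 × 10⁷ m)³) = 2000 kg/m³
d_R = 1.26 × 25000 km × (2000/1200)^(1/3)
    = 37000 km

37000 km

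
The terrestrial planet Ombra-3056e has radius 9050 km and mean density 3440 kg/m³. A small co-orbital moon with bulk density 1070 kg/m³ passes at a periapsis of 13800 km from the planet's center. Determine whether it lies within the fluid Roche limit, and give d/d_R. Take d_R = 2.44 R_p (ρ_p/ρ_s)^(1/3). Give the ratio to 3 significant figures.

inside; d/d_R ≈ 0.423

d_R = 2.44 × (9050 km) × (3440/1070)^(1/3) = 32590 km
d/d_R = (13800) / (32590) = 0.423
Since d/d_R < 1, the body is inside the Roche limit.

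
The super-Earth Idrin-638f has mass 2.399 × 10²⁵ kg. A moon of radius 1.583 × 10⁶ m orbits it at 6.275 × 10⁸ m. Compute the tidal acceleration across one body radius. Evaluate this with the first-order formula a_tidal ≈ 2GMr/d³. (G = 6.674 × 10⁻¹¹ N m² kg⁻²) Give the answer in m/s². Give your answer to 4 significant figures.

2.052 × 10⁻⁵ m/s²

Δa = 2GMr/d³
   = 2 × (6.674 × 10⁻¹¹) × (2.399 × 10²⁵) × (1.583 × 10⁶) / (6.275 × 10⁸)³
   = 2.052 × 10⁻⁵ m/s²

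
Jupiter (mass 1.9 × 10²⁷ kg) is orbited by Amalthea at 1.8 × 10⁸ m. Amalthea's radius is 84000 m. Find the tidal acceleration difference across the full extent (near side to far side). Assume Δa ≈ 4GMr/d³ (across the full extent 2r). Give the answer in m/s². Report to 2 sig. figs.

7.3 × 10⁻³ m/s²

Δa = 4GMr/d³
   = 4 × (6.674 × 10⁻¹¹) × (1.9 × 10²⁷) × (84000) / (1.8 × 10⁸)³
   = 7.3 × 10⁻³ m/s²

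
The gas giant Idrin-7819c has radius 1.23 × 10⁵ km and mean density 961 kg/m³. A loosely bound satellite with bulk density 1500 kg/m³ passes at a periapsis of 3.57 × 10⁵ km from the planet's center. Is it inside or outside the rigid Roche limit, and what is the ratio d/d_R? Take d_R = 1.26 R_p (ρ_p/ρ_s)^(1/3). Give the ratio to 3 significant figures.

outside; d/d_R ≈ 2.67

d_R = 1.26 × (1.23 × 10⁵ km) × (961/1500)^(1/3) = 1.336 × 10⁵ km
d/d_R = (3.57 × 10⁵) / (1.336 × 10⁵) = 2.67
Since d/d_R > 1, the body is outside the Roche limit.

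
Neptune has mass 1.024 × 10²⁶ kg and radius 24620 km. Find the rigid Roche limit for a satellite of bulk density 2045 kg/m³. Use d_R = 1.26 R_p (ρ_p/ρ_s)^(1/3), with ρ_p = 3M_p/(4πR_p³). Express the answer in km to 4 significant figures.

28810 km

ρ_p = 3M_p/(4πR_p³) = 3 × (1.024 × 10²⁶) / (4π × (2.462 × 10⁷ m)³) = 1638 kg/m³
d_R = 1.26 × 24620 km × (1638/2045)^(1/3)
    = 28810 km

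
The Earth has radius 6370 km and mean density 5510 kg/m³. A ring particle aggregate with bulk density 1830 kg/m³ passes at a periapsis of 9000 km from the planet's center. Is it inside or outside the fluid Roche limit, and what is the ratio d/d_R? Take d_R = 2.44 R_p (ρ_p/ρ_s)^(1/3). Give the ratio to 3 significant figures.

d_R = 2.44 × (6370 km) × (5510/1830)^(1/3) = 22440 km
d/d_R = (9000) / (22440) = 0.401
Since d/d_R < 1, the body is inside the Roche limit.

inside; d/d_R ≈ 0.401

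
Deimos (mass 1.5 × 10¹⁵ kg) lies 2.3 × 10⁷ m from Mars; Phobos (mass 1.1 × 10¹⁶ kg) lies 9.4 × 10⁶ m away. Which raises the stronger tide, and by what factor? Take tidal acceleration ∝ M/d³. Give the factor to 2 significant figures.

The tide-raising term goes as M/d³ (the gradient of a 1/d² field).
Deimos: (1.5 × 10¹⁵) / (2.3 × 10⁷)³ = 1.233 × 10⁻⁷
Phobos: (1.1 × 10¹⁶) / (9.4 × 10⁶)³ = 1.324 × 10⁻⁵
Ratio (larger/smaller) = 110

Phobos, by a factor of ≈ 110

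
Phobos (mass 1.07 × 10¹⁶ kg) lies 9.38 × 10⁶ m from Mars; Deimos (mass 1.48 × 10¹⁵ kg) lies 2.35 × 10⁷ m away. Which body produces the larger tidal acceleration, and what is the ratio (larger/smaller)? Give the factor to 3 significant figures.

Compare M/d³ for the two perturbers:
Phobos: (1.07 × 10¹⁶) / (9.38 × 10⁶)³ = 1.297 × 10⁻⁵
Deimos: (1.48 × 10¹⁵) / (2.35 × 10⁷)³ = 1.140 × 10⁻⁷
Ratio (larger/smaller) = 114

Phobos, by a factor of ≈ 114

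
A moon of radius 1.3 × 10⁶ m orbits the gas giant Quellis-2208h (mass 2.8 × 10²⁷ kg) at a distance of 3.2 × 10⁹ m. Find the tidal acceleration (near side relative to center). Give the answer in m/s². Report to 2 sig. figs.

1.5 × 10⁻⁵ m/s²

Since r ≪ d, expand the inverse-square field across one radius to get the leading 2GMr/d³ term.
Δg = 2GMr/d³
   = 2 × (6.674 × 10⁻¹¹) × (2.8 × 10²⁷) × (1.3 × 10⁶) / (3.2 × 10⁹)³
   = 1.5 × 10⁻⁵ m/s²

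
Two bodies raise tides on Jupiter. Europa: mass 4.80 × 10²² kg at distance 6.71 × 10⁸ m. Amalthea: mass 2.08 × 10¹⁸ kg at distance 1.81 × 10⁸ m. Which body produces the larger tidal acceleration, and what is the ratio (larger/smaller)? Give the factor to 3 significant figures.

Compare M/d³ for the two perturbers:
Europa: (4.80 × 10²²) / (6.71 × 10⁸)³ = 1.589 × 10⁻⁴
Amalthea: (2.08 × 10¹⁸) / (1.81 × 10⁸)³ = 3.508 × 10⁻⁷
Ratio (larger/smaller) = 453

Europa, by a factor of ≈ 453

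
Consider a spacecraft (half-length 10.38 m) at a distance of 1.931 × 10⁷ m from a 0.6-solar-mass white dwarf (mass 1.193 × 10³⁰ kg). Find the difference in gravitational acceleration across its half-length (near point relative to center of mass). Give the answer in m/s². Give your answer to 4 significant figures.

2.296 × 10⁻¹ m/s²

The tidal stretch is the gradient of GM/d² times the body's extent r, hence the 1/d³ dependence.
a_tidal = 2GMr/d³
        = 2 × (6.674 × 10⁻¹¹) × (1.193 × 10³⁰) × (10.38) / (1.931 × 10⁷)³
        = 2.296 × 10⁻¹ m/s²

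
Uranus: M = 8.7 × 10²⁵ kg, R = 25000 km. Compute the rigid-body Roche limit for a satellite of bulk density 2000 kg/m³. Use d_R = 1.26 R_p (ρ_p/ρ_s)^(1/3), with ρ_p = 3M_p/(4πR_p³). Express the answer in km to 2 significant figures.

27000 km

ρ_p = 3M_p/(4πR_p³) = 3 × (8.7 × 10²⁵) / (4π × (2.5 × 10⁷ m)³) = 1300 kg/m³
d_R = 1.26 × 25000 km × (1300/2000)^(1/3)
    = 27000 km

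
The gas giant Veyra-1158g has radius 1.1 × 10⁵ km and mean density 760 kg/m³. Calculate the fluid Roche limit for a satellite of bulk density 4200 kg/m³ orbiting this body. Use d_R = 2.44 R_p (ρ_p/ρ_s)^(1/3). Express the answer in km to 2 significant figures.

1.5 × 10⁵ km

d_R = 2.44 × 1.1 × 10⁵ km × (760/4200)^(1/3)
    = 1.5 × 10⁵ km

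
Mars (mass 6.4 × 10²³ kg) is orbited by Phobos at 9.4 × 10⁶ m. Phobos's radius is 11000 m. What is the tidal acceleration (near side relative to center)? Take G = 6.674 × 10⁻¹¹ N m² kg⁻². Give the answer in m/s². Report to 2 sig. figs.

1.1 × 10⁻³ m/s²

Differencing GM/(d−r)² and GM/d² to first order in r/d gives 2GMr/d³.
Δa = 2GMr/d³
   = 2 × (6.674 × 10⁻¹¹) × (6.4 × 10²³) × (11000) / (9.4 × 10⁶)³
   = 1.1 × 10⁻³ m/s²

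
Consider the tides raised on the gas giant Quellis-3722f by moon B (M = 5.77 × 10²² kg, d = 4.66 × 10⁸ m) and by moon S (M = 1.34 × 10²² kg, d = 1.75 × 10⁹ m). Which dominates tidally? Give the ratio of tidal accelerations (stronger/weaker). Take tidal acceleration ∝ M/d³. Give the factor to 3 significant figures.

Tidal stretch scales as M/d³; compute that for each body.
Moon B: (5.77 × 10²²) / (4.66 × 10⁸)³ = 5.702 × 10⁻⁴
Moon S: (1.34 × 10²²) / (1.75 × 10⁹)³ = 2.500 × 10⁻⁶
Ratio (larger/smaller) = 228

Moon B, by a factor of ≈ 228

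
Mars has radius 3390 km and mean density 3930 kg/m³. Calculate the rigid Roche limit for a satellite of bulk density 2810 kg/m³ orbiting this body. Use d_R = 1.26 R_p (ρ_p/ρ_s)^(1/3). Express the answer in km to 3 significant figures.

4780 km

d_R = 1.26 × 3390 km × (3930/2810)^(1/3)
    = 4780 km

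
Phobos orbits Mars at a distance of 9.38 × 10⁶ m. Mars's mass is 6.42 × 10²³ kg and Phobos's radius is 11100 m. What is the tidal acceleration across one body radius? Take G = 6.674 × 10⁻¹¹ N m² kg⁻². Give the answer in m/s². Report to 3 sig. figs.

1.15 × 10⁻³ m/s²

Δg = 2GMr/d³
   = 2 × (6.674 × 10⁻¹¹) × (6.42 × 10²³) × (11100) / (9.38 × 10⁶)³
   = 1.15 × 10⁻³ m/s²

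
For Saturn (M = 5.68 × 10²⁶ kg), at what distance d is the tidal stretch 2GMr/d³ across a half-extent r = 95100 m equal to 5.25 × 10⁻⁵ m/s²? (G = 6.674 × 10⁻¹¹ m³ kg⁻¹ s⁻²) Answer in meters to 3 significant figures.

5.16 × 10⁸ m

2GMr/d³ = a_tidal  ⇒  d = (2GMr / a_tidal)^(1/3)
d = (2 × 6.674×10⁻¹¹ × (5.68 × 10²⁶) × (95100) / (5.25 × 10⁻⁵))^(1/3)
  = 5.16 × 10⁸ m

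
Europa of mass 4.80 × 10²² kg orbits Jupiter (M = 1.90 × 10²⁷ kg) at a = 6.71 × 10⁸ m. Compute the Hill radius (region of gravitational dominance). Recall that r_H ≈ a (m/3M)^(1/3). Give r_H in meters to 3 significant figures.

1.37 × 10⁷ m

r_H ≈ a (m/3M)^(1/3)
    = (6.71 × 10⁸) × (4.80 × 10²² / (3 × 1.90 × 10²⁷))^(1/3)
    = 1.37 × 10⁷ m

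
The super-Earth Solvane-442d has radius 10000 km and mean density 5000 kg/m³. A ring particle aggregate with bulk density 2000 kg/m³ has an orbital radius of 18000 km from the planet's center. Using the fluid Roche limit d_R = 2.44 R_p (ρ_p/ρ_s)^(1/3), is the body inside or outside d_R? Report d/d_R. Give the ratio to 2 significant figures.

inside; d/d_R ≈ 0.54

d_R = 2.44 × (10000 km) × (5000/2000)^(1/3) = 33120 km
d/d_R = (18000) / (33120) = 0.54
Since d/d_R < 1, the body is inside the Roche limit.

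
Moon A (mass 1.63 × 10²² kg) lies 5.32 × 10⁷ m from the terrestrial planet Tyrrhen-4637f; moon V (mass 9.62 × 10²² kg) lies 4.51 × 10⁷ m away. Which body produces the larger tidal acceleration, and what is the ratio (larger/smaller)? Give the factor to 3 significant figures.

The tide-raising term goes as M/d³ (the gradient of a 1/d² field).
Moon A: (1.63 × 10²²) / (5.32 × 10⁷)³ = 1.083 × 10⁻¹
Moon V: (9.62 × 10²²) / (4.51 × 10⁷)³ = 1.049
Ratio (larger/smaller) = 9.69

Moon V, by a factor of ≈ 9.69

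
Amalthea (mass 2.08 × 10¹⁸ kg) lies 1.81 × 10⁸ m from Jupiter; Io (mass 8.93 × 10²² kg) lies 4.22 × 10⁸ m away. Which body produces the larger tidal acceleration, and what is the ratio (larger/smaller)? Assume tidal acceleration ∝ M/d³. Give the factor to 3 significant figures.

Io, by a factor of ≈ 3390

The tide-raising term goes as M/d³ (the gradient of a 1/d² field).
Amalthea: (2.08 × 10¹⁸) / (1.81 × 10⁸)³ = 3.508 × 10⁻⁷
Io: (8.93 × 10²²) / (4.22 × 10⁸)³ = 1.188 × 10⁻³
Ratio (larger/smaller) = 3390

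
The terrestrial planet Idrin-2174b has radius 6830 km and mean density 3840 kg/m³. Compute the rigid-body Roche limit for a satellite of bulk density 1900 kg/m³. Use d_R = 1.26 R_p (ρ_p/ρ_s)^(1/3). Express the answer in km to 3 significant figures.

10900 km

d_R = 1.26 × 6830 km × (3840/1900)^(1/3)
    = 10900 km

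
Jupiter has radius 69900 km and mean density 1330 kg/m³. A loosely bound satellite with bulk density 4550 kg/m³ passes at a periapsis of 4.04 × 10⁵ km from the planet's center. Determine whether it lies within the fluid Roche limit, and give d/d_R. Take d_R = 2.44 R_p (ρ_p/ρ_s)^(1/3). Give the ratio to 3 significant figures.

outside; d/d_R ≈ 3.57

d_R = 2.44 × (69900 km) × (1330/4550)^(1/3) = 1.132 × 10⁵ km
d/d_R = (4.04 × 10⁵) / (1.132 × 10⁵) = 3.57
Since d/d_R > 1, the body is outside the Roche limit.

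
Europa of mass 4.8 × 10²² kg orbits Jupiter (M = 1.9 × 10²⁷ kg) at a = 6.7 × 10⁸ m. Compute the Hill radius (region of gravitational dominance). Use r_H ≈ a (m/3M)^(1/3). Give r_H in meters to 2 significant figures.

1.4 × 10⁷ m

r_H ≈ a (m/3M)^(1/3)
    = (6.7 × 10⁸) × (4.8 × 10²² / (3 × 1.9 × 10²⁷))^(1/3)
    = 1.4 × 10⁷ m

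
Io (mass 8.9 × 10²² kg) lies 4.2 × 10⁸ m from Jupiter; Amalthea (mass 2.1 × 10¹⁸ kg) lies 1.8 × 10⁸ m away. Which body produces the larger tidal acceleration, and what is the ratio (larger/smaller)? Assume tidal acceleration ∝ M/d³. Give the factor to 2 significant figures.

Io, by a factor of ≈ 3300

Tidal stretch scales as M/d³; compute that for each body.
Io: (8.9 × 10²²) / (4.2 × 10⁸)³ = 1.201 × 10⁻³
Amalthea: (2.1 × 10¹⁸) / (1.8 × 10⁸)³ = 3.601 × 10⁻⁷
Ratio (larger/smaller) = 3300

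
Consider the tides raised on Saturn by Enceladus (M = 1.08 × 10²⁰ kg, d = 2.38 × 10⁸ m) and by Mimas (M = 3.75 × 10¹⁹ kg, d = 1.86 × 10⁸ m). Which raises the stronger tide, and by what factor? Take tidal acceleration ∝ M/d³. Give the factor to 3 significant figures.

Enceladus, by a factor of ≈ 1.37

Compare M/d³ for the two perturbers:
Enceladus: (1.08 × 10²⁰) / (2.38 × 10⁸)³ = 8.011 × 10⁻⁶
Mimas: (3.75 × 10¹⁹) / (1.86 × 10⁸)³ = 5.828 × 10⁻⁶
Ratio (larger/smaller) = 1.37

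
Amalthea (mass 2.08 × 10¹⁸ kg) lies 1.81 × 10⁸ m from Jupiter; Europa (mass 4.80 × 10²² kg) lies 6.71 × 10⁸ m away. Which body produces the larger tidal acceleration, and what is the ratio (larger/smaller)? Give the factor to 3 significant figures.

Europa, by a factor of ≈ 453

The tide-raising term goes as M/d³ (the gradient of a 1/d² field).
Amalthea: (2.08 × 10¹⁸) / (1.81 × 10⁸)³ = 3.508 × 10⁻⁷
Europa: (4.80 × 10²²) / (6.71 × 10⁸)³ = 1.589 × 10⁻⁴
Ratio (larger/smaller) = 453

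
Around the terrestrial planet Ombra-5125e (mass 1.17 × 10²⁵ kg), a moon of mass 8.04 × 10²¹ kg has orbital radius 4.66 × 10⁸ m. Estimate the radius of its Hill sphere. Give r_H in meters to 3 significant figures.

2.85 × 10⁷ m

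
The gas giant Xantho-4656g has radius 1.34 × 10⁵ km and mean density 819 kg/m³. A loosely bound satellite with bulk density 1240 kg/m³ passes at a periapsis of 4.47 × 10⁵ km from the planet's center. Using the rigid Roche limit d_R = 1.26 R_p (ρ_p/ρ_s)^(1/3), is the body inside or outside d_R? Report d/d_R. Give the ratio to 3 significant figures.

d_R = 1.26 × (1.34 × 10⁵ km) × (819/1240)^(1/3) = 1.470 × 10⁵ km
d/d_R = (4.47 × 10⁵) / (1.470 × 10⁵) = 3.04
Since d/d_R > 1, the body is outside the Roche limit.

outside; d/d_R ≈ 3.04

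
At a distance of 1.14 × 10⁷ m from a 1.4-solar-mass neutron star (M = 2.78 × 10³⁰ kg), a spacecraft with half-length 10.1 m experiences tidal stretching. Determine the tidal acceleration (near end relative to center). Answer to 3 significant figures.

Δa = 2GMr/d³
   = 2 × (6.674 × 10⁻¹¹) × (2.78 × 10³⁰) × (10.1) / (1.14 × 10⁷)³
   = 2.53 m/s²

2.53 m/s²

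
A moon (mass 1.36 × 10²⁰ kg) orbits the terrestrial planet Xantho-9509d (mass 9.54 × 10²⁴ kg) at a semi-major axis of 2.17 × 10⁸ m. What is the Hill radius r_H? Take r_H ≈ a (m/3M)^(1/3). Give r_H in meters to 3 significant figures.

r_H ≈ a (m/3M)^(1/3)
    = (2.17 × 10⁸) × (1.36 × 10²⁰ / (3 × 9.54 × 10²⁴))^(1/3)
    = 3.65 × 10⁶ m

3.65 × 10⁶ m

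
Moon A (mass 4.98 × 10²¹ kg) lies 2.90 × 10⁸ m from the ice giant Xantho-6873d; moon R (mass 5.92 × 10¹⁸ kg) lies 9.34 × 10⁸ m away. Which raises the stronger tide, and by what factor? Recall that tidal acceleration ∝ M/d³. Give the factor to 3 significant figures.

Moon A, by a factor of ≈ 28100

Compare M/d³ for the two perturbers:
Moon A: (4.98 × 10²¹) / (2.90 × 10⁸)³ = 2.042 × 10⁻⁴
Moon R: (5.92 × 10¹⁸) / (9.34 × 10⁸)³ = 7.266 × 10⁻⁹
Ratio (larger/smaller) = 28100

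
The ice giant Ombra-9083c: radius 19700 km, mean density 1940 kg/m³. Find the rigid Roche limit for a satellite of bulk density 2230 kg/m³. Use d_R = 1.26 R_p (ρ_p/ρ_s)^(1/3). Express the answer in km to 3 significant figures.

23700 km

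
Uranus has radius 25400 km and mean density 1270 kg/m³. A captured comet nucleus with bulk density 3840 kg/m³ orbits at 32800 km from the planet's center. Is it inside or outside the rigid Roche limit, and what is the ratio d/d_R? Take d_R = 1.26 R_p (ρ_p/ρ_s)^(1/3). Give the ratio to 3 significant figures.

outside; d/d_R ≈ 1.48

d_R = 1.26 × (25400 km) × (1270/3840)^(1/3) = 22130 km
d/d_R = (32800) / (22130) = 1.48
Since d/d_R > 1, the body is outside the Roche limit.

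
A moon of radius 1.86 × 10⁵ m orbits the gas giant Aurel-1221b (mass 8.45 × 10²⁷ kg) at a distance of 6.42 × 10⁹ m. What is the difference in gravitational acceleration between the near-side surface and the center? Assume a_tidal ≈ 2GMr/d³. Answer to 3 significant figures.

Δg = 2GMr/d³
   = 2 × (6.674 × 10⁻¹¹) × (8.45 × 10²⁷) × (1.86 × 10⁵) / (6.42 × 10⁹)³
   = 7.93 × 10⁻⁷ m/s²

7.93 × 10⁻⁷ m/s²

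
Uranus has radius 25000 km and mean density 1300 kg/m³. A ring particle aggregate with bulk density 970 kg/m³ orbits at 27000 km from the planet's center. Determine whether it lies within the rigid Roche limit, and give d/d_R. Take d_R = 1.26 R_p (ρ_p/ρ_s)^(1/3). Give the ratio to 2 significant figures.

d_R = 1.26 × (25000 km) × (1300/970)^(1/3) = 34730 km
d/d_R = (27000) / (34730) = 0.78
Since d/d_R < 1, the body is inside the Roche limit.

inside; d/d_R ≈ 0.78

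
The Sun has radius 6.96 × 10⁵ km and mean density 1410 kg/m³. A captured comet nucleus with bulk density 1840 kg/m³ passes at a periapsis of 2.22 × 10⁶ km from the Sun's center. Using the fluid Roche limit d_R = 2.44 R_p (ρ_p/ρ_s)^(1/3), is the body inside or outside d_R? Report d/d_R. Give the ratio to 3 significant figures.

d_R = 2.44 × (6.96 × 10⁵ km) × (1410/1840)^(1/3) = 1.554 × 10⁶ km
d/d_R = (2.22 × 10⁶) / (1.554 × 10⁶) = 1.43
Since d/d_R > 1, the body is outside the Roche limit.

outside; d/d_R ≈ 1.43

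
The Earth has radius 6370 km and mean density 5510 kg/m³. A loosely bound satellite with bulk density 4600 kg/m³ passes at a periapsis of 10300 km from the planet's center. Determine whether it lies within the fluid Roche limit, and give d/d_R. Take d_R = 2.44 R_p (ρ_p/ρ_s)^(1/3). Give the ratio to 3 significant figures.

d_R = 2.44 × (6370 km) × (5510/4600)^(1/3) = 16510 km
d/d_R = (10300) / (16510) = 0.624
Since d/d_R < 1, the body is inside the Roche limit.

inside; d/d_R ≈ 0.624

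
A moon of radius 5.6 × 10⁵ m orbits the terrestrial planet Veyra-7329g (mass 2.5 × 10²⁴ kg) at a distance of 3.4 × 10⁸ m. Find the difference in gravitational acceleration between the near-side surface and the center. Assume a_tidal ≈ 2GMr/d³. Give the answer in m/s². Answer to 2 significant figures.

4.8 × 10⁻⁶ m/s²

a_tidal = 2GMr/d³
        = 2 × (6.674 × 10⁻¹¹) × (2.5 × 10²⁴) × (5.6 × 10⁵) / (3.4 × 10⁸)³
        = 4.8 × 10⁻⁶ m/s²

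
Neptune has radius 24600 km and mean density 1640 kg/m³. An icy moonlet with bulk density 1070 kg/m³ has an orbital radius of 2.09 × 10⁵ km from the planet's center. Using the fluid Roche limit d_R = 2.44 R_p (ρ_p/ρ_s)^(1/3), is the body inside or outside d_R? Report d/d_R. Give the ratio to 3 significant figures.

outside; d/d_R ≈ 3.02

d_R = 2.44 × (24600 km) × (1640/1070)^(1/3) = 69210 km
d/d_R = (2.09 × 10⁵) / (69210) = 3.02
Since d/d_R > 1, the body is outside the Roche limit.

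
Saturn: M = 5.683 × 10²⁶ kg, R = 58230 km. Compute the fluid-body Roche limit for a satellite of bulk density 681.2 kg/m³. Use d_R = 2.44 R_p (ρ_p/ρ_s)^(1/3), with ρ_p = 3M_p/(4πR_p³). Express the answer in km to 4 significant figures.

ρ_p = 3M_p/(4πR_p³) = 3 × (5.683 × 10²⁶) / (4π × (5.823 × 10⁷ m)³) = 687.1 kg/m³
d_R = 2.44 × 58230 km × (687.1/681.2)^(1/3)
    = 1.425 × 10⁵ km

1.425 × 10⁵ km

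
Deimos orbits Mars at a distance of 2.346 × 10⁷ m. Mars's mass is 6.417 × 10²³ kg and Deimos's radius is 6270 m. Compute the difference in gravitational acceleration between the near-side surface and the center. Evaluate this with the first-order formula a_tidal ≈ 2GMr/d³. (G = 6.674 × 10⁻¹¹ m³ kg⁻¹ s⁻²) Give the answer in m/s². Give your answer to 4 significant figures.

4.159 × 10⁻⁵ m/s²

Since r ≪ d, expand the inverse-square field across one radius to get the leading 2GMr/d³ term.
Δg = 2GMr/d³
   = 2 × (6.674 × 10⁻¹¹) × (6.417 × 10²³) × (6270) / (2.346 × 10⁷)³
   = 4.159 × 10⁻⁵ m/s²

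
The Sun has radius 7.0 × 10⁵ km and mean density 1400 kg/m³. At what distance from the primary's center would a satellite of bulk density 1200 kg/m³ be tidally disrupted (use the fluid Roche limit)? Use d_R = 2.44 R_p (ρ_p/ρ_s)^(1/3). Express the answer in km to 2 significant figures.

1.8 × 10⁶ km

d_R = 2.44 × 7.0 × 10⁵ km × (1400/1200)^(1/3)
    = 1.8 × 10⁶ km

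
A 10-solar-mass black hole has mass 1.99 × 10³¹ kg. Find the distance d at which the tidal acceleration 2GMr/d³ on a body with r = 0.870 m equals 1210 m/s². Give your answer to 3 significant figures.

1.24 × 10⁶ m

2GMr/d³ = a_tidal  ⇒  d = (2GMr / a_tidal)^(1/3)
d = (2 × 6.674×10⁻¹¹ × (1.99 × 10³¹) × (0.870) / (1210))^(1/3)
  = 1.24 × 10⁶ m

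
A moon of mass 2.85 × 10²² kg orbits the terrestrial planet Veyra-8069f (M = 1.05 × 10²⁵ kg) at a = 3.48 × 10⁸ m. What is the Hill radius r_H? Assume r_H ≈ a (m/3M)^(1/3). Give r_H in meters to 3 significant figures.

3.37 × 10⁷ m

r_H ≈ a (m/3M)^(1/3)
    = (3.48 × 10⁸) × (2.85 × 10²² / (3 × 1.05 × 10²⁵))^(1/3)
    = 3.37 × 10⁷ m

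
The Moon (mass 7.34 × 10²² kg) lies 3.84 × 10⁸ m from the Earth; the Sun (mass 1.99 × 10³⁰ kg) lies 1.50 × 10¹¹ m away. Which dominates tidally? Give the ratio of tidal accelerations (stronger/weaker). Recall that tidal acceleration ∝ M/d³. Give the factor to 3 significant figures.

The tide-raising term goes as M/d³ (the gradient of a 1/d² field).
The Moon: (7.34 × 10²²) / (3.84 × 10⁸)³ = 1.296 × 10⁻³
The Sun: (1.99 × 10³⁰) / (1.50 × 10¹¹)³ = 5.896 × 10⁻⁴
Ratio (larger/smaller) = 2.20

The Moon, by a factor of ≈ 2.20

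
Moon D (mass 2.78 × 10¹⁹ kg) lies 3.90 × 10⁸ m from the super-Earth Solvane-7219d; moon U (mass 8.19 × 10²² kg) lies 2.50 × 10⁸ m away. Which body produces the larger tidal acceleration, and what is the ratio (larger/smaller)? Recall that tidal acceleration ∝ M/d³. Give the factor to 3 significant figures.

Tidal acceleration ∝ M/d³, so compare M/d³ for each.
Moon D: (2.78 × 10¹⁹) / (3.90 × 10⁸)³ = 4.687 × 10⁻⁷
Moon U: (8.19 × 10²²) / (2.50 × 10⁸)³ = 5.242 × 10⁻³
Ratio (larger/smaller) = 11200

Moon U, by a factor of ≈ 11200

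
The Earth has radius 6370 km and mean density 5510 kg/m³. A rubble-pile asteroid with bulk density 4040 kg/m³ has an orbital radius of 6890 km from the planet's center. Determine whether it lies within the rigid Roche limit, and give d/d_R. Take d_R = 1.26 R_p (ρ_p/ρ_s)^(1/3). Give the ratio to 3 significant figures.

inside; d/d_R ≈ 0.774

d_R = 1.26 × (6370 km) × (5510/4040)^(1/3) = 8901 km
d/d_R = (6890) / (8901) = 0.774
Since d/d_R < 1, the body is inside the Roche limit.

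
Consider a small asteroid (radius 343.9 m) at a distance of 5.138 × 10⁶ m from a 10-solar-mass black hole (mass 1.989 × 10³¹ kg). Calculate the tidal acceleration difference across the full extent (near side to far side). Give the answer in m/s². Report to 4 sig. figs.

The field gradient is 2GM/d³; across the full diameter 2r the difference is 4GMr/d³.
a_tidal = 4GMr/d³
        = 4 × (6.674 × 10⁻¹¹) × (1.989 × 10³¹) × (343.9) / (5.138 × 10⁶)³
        = 1.346 × 10⁴ m/s²

1.346 × 10⁴ m/s²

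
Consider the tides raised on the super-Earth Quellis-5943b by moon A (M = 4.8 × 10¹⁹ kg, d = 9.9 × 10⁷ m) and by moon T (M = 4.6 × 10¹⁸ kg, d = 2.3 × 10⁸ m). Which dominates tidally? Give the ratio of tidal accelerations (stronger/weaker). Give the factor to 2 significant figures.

Moon A, by a factor of ≈ 130

Compare M/d³ for the two perturbers:
Moon A: (4.8 × 10¹⁹) / (9.9 × 10⁷)³ = 4.947 × 10⁻⁵
Moon T: (4.6 × 10¹⁸) / (2.3 × 10⁸)³ = 3.781 × 10⁻⁷
Ratio (larger/smaller) = 130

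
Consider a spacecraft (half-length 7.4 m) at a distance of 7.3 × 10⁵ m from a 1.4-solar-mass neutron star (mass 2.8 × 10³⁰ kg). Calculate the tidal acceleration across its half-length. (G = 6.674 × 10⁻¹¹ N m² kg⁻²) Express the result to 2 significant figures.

Since r ≪ d, expand the inverse-square field across one radius to get the leading 2GMr/d³ term.
a_tidal = 2GMr/d³
        = 2 × (6.674 × 10⁻¹¹) × (2.8 × 10³⁰) × (7.4) / (7.3 × 10⁵)³
        = 7.1 × 10³ m/s²

7.1 × 10³ m/s²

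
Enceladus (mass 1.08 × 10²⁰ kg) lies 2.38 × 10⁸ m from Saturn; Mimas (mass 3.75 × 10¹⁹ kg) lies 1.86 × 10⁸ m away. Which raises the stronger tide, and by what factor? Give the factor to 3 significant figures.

Enceladus, by a factor of ≈ 1.37

The tide-raising term goes as M/d³ (the gradient of a 1/d² field).
Enceladus: (1.08 × 10²⁰) / (2.38 × 10⁸)³ = 8.011 × 10⁻⁶
Mimas: (3.75 × 10¹⁹) / (1.86 × 10⁸)³ = 5.828 × 10⁻⁶
Ratio (larger/smaller) = 1.37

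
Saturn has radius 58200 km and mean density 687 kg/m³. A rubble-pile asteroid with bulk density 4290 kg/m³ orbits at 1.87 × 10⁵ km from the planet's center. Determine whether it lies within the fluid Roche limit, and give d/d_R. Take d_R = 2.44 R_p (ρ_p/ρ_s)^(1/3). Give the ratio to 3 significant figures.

outside; d/d_R ≈ 2.42

d_R = 2.44 × (58200 km) × (687/4290)^(1/3) = 77120 km
d/d_R = (1.87 × 10⁵) / (77120) = 2.42
Since d/d_R > 1, the body is outside the Roche limit.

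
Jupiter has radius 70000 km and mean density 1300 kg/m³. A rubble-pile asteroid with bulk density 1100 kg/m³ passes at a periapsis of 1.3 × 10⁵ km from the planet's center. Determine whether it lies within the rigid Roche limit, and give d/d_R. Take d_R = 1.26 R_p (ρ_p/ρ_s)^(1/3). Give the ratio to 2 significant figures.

outside; d/d_R ≈ 1.4

d_R = 1.26 × (70000 km) × (1300/1100)^(1/3) = 93250 km
d/d_R = (1.3 × 10⁵) / (93250) = 1.4
Since d/d_R > 1, the body is outside the Roche limit.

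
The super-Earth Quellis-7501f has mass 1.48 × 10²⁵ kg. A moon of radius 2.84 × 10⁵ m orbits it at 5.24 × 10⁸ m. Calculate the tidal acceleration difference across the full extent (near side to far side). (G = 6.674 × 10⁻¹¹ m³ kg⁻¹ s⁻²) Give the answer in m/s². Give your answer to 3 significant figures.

Δg = 4GMr/d³
   = 4 × (6.674 × 10⁻¹¹) × (1.48 × 10²⁵) × (2.84 × 10⁵) / (5.24 × 10⁸)³
   = 7.80 × 10⁻⁶ m/s²

7.80 × 10⁻⁶ m/s²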